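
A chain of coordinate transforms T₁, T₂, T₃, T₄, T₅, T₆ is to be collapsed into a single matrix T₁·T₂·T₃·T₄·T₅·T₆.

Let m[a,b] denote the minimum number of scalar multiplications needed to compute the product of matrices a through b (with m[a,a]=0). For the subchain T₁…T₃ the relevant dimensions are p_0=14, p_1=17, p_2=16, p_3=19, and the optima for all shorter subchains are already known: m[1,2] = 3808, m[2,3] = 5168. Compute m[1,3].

m[1,3] = min over k∈[1,2] of m[1,k]+m[k+1,3]+p_{0}·p_k·p_{3}.
k=1: 0 + 5168 + 14·17·19 = 9690; k=2: 3808 + 0 + 14·16·19 = 8064.
Minimum: 8064 at k=2.

8064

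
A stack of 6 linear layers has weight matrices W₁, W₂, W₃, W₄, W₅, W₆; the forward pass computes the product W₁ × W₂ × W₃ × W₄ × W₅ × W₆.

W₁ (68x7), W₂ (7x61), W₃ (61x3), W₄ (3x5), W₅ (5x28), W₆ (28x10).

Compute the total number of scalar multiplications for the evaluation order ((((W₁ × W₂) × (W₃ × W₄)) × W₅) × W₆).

79251

(W₁ × W₂): 68×7 by 7×61 → 68×61, cost 68·7·61 = 29036
(W₃ × W₄): 61×3 by 3×5 → 61×5, cost 61·3·5 = 915
((W₁ × W₂) × (W₃ × W₄)): 68×61 by 61×5 → 68×5, cost 68·61·5 = 20740; cumulative 50691
(((W₁ × W₂) × (W₃ × W₄)) × W₅): 68×5 by 5×28 → 68×28, cost 68·5·28 = 9520; cumulative 60211
((((W₁ × W₂) × (W₃ × W₄)) × W₅) × W₆): 68×28 by 28×10 → 68×10, cost 68·28·10 = 19040; cumulative 79251
Total: 79251 scalar multiplications.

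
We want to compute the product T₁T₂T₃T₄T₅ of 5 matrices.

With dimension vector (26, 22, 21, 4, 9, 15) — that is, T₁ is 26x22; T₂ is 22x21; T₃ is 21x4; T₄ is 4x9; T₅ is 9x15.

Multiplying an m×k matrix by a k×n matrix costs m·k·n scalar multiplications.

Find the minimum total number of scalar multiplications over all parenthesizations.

Adjacent pairs: T₁T₂ = 26·22·21 = 12012; T₂T₃ = 22·21·4 = 1848; T₃T₄ = 21·4·9 = 756; T₄T₅ = 4·9·15 = 540.
Length 3: T₁..T₃: k=1: 0+1848+26·22·4=4136; k=2: 12012+0+26·21·4=14196 → min 4136 | T₂..T₄: k=2: 0+756+22·21·9=4914; k=3: 1848+0+22·4·9=2640 → min 2640 | T₃..T₅: k=3: 0+540+21·4·15=1800; k=4: 756+0+21·9·15=3591 → min 1800.
Length 4: T₁..T₄: k=1: 0+2640+26·22·9=7788; k=2: 12012+756+26·21·9=17682; k=3: 4136+0+26·4·9=5072 → min 5072 | T₂..T₅: k=2: 0+1800+22·21·15=8730; k=3: 1848+540+22·4·15=3708; k=4: 2640+0+22·9·15=5610 → min 3708.
Length 5: T₁..T₅: k=1: 0+3708+26·22·15=12288; k=2: 12012+1800+26·21·15=22002; k=3: 4136+540+26·4·15=6236; k=4: 5072+0+26·9·15=8582 → min 6236.
Optimal order: ((T₁(T₂T₃))(T₄T₅)) with cost 6236.

6236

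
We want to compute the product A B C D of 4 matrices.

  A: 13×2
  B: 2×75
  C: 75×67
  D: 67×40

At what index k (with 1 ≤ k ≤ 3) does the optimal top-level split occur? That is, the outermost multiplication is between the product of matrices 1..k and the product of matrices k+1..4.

1

Adjacent pairs: AB = 13·2·75 = 1950; BC = 2·75·67 = 10050; CD = 75·67·40 = 201000.
Length 3: A..C: k=1: 0+10050+13·2·67=11792; k=2: 1950+0+13·75·67=67275 → min 11792 | B..D: k=2: 0+201000+2·75·40=207000; k=3: 10050+0+2·67·40=15410 → min 15410.
Top-level splits: k=1: (A..A)·(B..D) → 0+15410+13·2·40 = 16450; k=2: (A..B)·(C..D) → 1950+201000+13·75·40 = 241950; k=3: (A..C)·(D..D) → 11792+0+13·67·40 = 46632.
Best split is after A, i.e. k = 1.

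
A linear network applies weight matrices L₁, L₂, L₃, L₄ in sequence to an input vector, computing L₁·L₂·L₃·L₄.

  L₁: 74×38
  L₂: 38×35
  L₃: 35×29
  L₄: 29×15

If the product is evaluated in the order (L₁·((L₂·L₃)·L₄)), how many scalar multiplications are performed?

97280

(L₂·L₃): 38×35 by 35×29 → 38×29, cost 38·35·29 = 38570
((L₂·L₃)·L₄): 38×29 by 29×15 → 38×15, cost 38·29·15 = 16530; cumulative 55100
(L₁·((L₂·L₃)·L₄)): 74×38 by 38×15 → 74×15, cost 74·38·15 = 42180; cumulative 97280
Total: 97280 scalar multiplications.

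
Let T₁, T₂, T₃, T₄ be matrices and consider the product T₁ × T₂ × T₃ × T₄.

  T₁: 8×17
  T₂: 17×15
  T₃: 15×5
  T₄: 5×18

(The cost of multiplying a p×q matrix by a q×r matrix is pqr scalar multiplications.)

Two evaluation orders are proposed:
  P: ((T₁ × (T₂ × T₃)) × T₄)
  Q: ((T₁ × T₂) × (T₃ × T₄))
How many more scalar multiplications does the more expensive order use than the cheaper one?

2875

Order P = ((T₁ × (T₂ × T₃)) × T₄): (T₂ × T₃): 17×15 by 15×5 → 17×5, cost 17·15·5 = 1275; (T₁ × (T₂ × T₃)): 8×17 by 17×5 → 8×5, cost 8·17·5 = 680; cumulative 1955; ((T₁ × (T₂ × T₃)) × T₄): 8×5 by 5×18 → 8×18, cost 8·5·18 = 720; cumulative 2675. Total 2675.
Order Q = ((T₁ × T₂) × (T₃ × T₄)): (T₁ × T₂): 8×17 by 17×15 → 8×15, cost 8·17·15 = 2040; (T₃ × T₄): 15×5 by 5×18 → 15×18, cost 15·5·18 = 1350; ((T₁ × T₂) × (T₃ × T₄)): 8×15 by 15×18 → 8×18, cost 8·15·18 = 2160; cumulative 5550. Total 5550.
Difference: |2675 − 5550| = 2875.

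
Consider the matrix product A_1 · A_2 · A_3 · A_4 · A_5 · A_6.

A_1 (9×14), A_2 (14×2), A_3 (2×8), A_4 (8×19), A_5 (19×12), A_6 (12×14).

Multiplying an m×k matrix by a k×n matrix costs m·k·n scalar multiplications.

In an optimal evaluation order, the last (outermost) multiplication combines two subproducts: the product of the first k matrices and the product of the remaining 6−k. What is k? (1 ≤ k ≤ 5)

Adjacent pairs: A_1A_2 = 9·14·2 = 252; A_2A_3 = 14·2·8 = 224; A_3A_4 = 2·8·19 = 304; A_4A_5 = 8·19·12 = 1824; A_5A_6 = 19·12·14 = 3192.
Length 3: A_1..A_3: k=1: 0+224+9·14·8=1232; k=2: 252+0+9·2·8=396 → min 396 | A_2..A_4: k=2: 0+304+14·2·19=836; k=3: 224+0+14·8·19=2352 → min 836 | A_3..A_5: k=3: 0+1824+2·8·12=2016; k=4: 304+0+2·19·12=760 → min 760 | A_4..A_6: k=4: 0+3192+8·19·14=5320; k=5: 1824+0+8·12·14=3168 → min 3168.
Length 4: A_1..A_4: k=1: 0+836+9·14·19=3230; k=2: 252+304+9·2·19=898; k=3: 396+0+9·8·19=1764 → min 898 | A_2..A_5: k=2: 0+760+14·2·12=1096; k=3: 224+1824+14·8·12=3392; k=4: 836+0+14·19·12=4028 → min 1096 | A_3..A_6: k=3: 0+3168+2·8·14=3392; k=4: 304+3192+2·19·14=4028; k=5: 760+0+2·12·14=1096 → min 1096.
Length 5: A_1..A_5: k=1: 0+1096+9·14·12=2608; k=2: 252+760+9·2·12=1228; k=3: 396+1824+9·8·12=3084; k=4: 898+0+9·19·12=2950 → min 1228 | A_2..A_6: k=2: 0+1096+14·2·14=1488; k=3: 224+3168+14·8·14=4960; k=4: 836+3192+14·19·14=7752; k=5: 1096+0+14·12·14=3448 → min 1488.
Top-level splits: k=1: (A_1..A_1)·(A_2..A_6) → 0+1488+9·14·14 = 3252; k=2: (A_1..A_2)·(A_3..A_6) → 252+1096+9·2·14 = 1600; k=3: (A_1..A_3)·(A_4..A_6) → 396+3168+9·8·14 = 4572; k=4: (A_1..A_4)·(A_5..A_6) → 898+3192+9·19·14 = 6484; k=5: (A_1..A_5)·(A_6..A_6) → 1228+0+9·12·14 = 2740.
Best split is after A_2, i.e. k = 2.

2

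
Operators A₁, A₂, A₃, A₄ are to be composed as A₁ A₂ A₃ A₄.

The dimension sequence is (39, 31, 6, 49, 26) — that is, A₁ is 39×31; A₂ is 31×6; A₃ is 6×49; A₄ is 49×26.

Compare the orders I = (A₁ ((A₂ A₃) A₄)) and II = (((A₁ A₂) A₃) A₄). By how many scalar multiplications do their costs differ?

Order I = (A₁ ((A₂ A₃) A₄)): (A₂ A₃): 31×6 by 6×49 → 31×49, cost 31·6·49 = 9114; ((A₂ A₃) A₄): 31×49 by 49×26 → 31×26, cost 31·49·26 = 39494; cumulative 48608; (A₁ ((A₂ A₃) A₄)): 39×31 by 31×26 → 39×26, cost 39·31·26 = 31434; cumulative 80042. Total 80042.
Order II = (((A₁ A₂) A₃) A₄): (A₁ A₂): 39×31 by 31×6 → 39×6, cost 39·31·6 = 7254; ((A₁ A₂) A₃): 39×6 by 6×49 → 39×49, cost 39·6·49 = 11466; cumulative 18720; (((A₁ A₂) A₃) A₄): 39×49 by 49×26 → 39×26, cost 39·49·26 = 49686; cumulative 68406. Total 68406.
Difference: |80042 − 68406| = 11636.

11636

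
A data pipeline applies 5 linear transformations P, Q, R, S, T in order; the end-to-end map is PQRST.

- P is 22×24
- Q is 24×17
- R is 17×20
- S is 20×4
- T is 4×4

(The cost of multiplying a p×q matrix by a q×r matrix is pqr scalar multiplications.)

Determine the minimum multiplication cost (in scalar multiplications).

5376

Adjacent pairs: PQ = 22·24·17 = 8976; QR = 24·17·20 = 8160; RS = 17·20·4 = 1360; ST = 20·4·4 = 320.
Length 3: P..R: k=1: 0+8160+22·24·20=18720; k=2: 8976+0+22·17·20=16456 → min 16456 | Q..S: k=2: 0+1360+24·17·4=2992; k=3: 8160+0+24·20·4=10080 → min 2992 | R..T: k=3: 0+320+17·20·4=1680; k=4: 1360+0+17·4·4=1632 → min 1632.
Length 4: P..S: k=1: 0+2992+22·24·4=5104; k=2: 8976+1360+22·17·4=11832; k=3: 16456+0+22·20·4=18216 → min 5104 | Q..T: k=2: 0+1632+24·17·4=3264; k=3: 8160+320+24·20·4=10400; k=4: 2992+0+24·4·4=3376 → min 3264.
Length 5: P..T: k=1: 0+3264+22·24·4=5376; k=2: 8976+1632+22·17·4=12104; k=3: 16456+320+22·20·4=18536; k=4: 5104+0+22·4·4=5456 → min 5376.
Optimal order: (P(Q((RS)T))) with cost 5376.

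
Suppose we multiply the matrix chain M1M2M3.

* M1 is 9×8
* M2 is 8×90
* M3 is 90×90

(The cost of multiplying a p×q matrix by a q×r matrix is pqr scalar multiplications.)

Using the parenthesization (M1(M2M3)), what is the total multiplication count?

71280

(M2M3): 8×90 by 90×90 → 8×90, cost 8·90·90 = 64800
(M1(M2M3)): 9×8 by 8×90 → 9×90, cost 9·8·90 = 6480; cumulative 71280
Total: 71280 scalar multiplications.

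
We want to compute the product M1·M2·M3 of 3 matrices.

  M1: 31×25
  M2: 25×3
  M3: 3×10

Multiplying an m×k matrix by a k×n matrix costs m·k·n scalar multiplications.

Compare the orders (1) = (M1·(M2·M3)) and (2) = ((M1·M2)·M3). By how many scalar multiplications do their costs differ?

Order (1) = (M1·(M2·M3)): (M2·M3): 25×3 by 3×10 → 25×10, cost 25·3·10 = 750; (M1·(M2·M3)): 31×25 by 25×10 → 31×10, cost 31·25·10 = 7750; cumulative 8500. Total 8500.
Order (2) = ((M1·M2)·M3): (M1·M2): 31×25 by 25×3 → 31×3, cost 31·25·3 = 2325; ((M1·M2)·M3): 31×3 by 3×10 → 31×10, cost 31·3·10 = 930; cumulative 3255. Total 3255.
Difference: |8500 − 3255| = 5245.

5245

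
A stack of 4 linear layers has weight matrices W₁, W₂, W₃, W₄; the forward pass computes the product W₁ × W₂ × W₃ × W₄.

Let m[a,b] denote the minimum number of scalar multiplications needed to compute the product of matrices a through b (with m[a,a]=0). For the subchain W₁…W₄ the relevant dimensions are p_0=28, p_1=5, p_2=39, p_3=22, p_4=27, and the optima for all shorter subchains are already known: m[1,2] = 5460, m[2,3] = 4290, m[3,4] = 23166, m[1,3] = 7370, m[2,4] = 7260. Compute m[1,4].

11040

m[1,4] = min over k∈[1,3] of m[1,k]+m[k+1,4]+p_{0}·p_k·p_{4}.
k=1: 0 + 7260 + 28·5·27 = 11040; k=2: 5460 + 23166 + 28·39·27 = 58110; k=3: 7370 + 0 + 28·22·27 = 24002.
Minimum: 11040 at k=1.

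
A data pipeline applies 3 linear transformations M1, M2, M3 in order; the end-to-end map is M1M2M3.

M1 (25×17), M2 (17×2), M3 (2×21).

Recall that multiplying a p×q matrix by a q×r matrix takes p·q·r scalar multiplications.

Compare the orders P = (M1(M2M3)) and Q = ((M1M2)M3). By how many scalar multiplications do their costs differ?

Order P = (M1(M2M3)): (M2M3): 17×2 by 2×21 → 17×21, cost 17·2·21 = 714; (M1(M2M3)): 25×17 by 17×21 → 25×21, cost 25·17·21 = 8925; cumulative 9639. Total 9639.
Order Q = ((M1M2)M3): (M1M2): 25×17 by 17×2 → 25×2, cost 25·17·2 = 850; ((M1M2)M3): 25×2 by 2×21 → 25×21, cost 25·2·21 = 1050; cumulative 1900. Total 1900.
Difference: |9639 − 1900| = 7739.

7739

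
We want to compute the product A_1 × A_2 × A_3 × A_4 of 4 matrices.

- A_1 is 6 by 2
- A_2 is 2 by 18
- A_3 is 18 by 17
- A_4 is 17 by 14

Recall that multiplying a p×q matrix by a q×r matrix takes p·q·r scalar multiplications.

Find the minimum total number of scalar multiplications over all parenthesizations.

Adjacent pairs: A_1A_2 = 6·2·18 = 216; A_2A_3 = 2·18·17 = 612; A_3A_4 = 18·17·14 = 4284.
Length 3: A_1..A_3: k=1: 0+612+6·2·17=816; k=2: 216+0+6·18·17=2052 → min 816 | A_2..A_4: k=2: 0+4284+2·18·14=4788; k=3: 612+0+2·17·14=1088 → min 1088.
Length 4: A_1..A_4: k=1: 0+1088+6·2·14=1256; k=2: 216+4284+6·18·14=6012; k=3: 816+0+6·17·14=2244 → min 1256.
Optimal order: (A_1 × ((A_2 × A_3) × A_4)) with cost 1256.

1256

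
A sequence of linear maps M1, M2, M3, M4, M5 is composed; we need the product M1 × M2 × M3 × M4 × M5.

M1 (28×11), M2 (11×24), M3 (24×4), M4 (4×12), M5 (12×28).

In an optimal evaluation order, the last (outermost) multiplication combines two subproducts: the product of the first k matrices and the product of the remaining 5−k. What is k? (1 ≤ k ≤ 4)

3

Adjacent pairs: M1M2 = 28·11·24 = 7392; M2M3 = 11·24·4 = 1056; M3M4 = 24·4·12 = 1152; M4M5 = 4·12·28 = 1344.
Length 3: M1..M3: k=1: 0+1056+28·11·4=2288; k=2: 7392+0+28·24·4=10080 → min 2288 | M2..M4: k=2: 0+1152+11·24·12=4320; k=3: 1056+0+11·4·12=1584 → min 1584 | M3..M5: k=3: 0+1344+24·4·28=4032; k=4: 1152+0+24·12·28=9216 → min 4032.
Length 4: M1..M4: k=1: 0+1584+28·11·12=5280; k=2: 7392+1152+28·24·12=16608; k=3: 2288+0+28·4·12=3632 → min 3632 | M2..M5: k=2: 0+4032+11·24·28=11424; k=3: 1056+1344+11·4·28=3632; k=4: 1584+0+11·12·28=5280 → min 3632.
Top-level splits: k=1: (M1..M1)·(M2..M5) → 0+3632+28·11·28 = 12256; k=2: (M1..M2)·(M3..M5) → 7392+4032+28·24·28 = 30240; k=3: (M1..M3)·(M4..M5) → 2288+1344+28·4·28 = 6768; k=4: (M1..M4)·(M5..M5) → 3632+0+28·12·28 = 13040.
Best split is after M3, i.e. k = 3.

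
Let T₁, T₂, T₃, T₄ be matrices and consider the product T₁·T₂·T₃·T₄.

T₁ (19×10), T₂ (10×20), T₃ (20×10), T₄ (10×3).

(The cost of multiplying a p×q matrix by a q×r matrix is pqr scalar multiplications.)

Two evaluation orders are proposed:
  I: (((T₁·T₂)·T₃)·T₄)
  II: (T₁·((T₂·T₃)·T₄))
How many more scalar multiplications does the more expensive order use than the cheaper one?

Order I = (((T₁·T₂)·T₃)·T₄): (T₁·T₂): 19×10 by 10×20 → 19×20, cost 19·10·20 = 3800; ((T₁·T₂)·T₃): 19×20 by 20×10 → 19×10, cost 19·20·10 = 3800; cumulative 7600; (((T₁·T₂)·T₃)·T₄): 19×10 by 10×3 → 19×3, cost 19·10·3 = 570; cumulative 8170. Total 8170.
Order II = (T₁·((T₂·T₃)·T₄)): (T₂·T₃): 10×20 by 20×10 → 10×10, cost 10·20·10 = 2000; ((T₂·T₃)·T₄): 10×10 by 10×3 → 10×3, cost 10·10·3 = 300; cumulative 2300; (T₁·((T₂·T₃)·T₄)): 19×10 by 10×3 → 19×3, cost 19·10·3 = 570; cumulative 2870. Total 2870.
Difference: |8170 − 2870| = 5300.

5300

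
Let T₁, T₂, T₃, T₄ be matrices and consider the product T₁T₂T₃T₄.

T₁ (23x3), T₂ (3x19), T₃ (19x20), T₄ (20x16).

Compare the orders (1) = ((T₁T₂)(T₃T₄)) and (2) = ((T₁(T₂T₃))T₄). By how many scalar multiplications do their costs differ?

4503

Order (1) = ((T₁T₂)(T₃T₄)): (T₁T₂): 23×3 by 3×19 → 23×19, cost 23·3·19 = 1311; (T₃T₄): 19×20 by 20×16 → 19×16, cost 19·20·16 = 6080; ((T₁T₂)(T₃T₄)): 23×19 by 19×16 → 23×16, cost 23·19·16 = 6992; cumulative 14383. Total 14383.
Order (2) = ((T₁(T₂T₃))T₄): (T₂T₃): 3×19 by 19×20 → 3×20, cost 3·19·20 = 1140; (T₁(T₂T₃)): 23×3 by 3×20 → 23×20, cost 23·3·20 = 1380; cumulative 2520; ((T₁(T₂T₃))T₄): 23×20 by 20×16 → 23×16, cost 23·20·16 = 7360; cumulative 9880. Total 9880.
Difference: |14383 − 9880| = 4503.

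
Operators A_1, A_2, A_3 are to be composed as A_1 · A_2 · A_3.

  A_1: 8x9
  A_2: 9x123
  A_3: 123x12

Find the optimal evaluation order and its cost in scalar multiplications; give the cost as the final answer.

14148

(A_1 · (A_2 · A_3)): cost 14148.
((A_1 · A_2) · A_3): cost 20664.
Optimal: (A_1 · (A_2 · A_3)) with cost 14148.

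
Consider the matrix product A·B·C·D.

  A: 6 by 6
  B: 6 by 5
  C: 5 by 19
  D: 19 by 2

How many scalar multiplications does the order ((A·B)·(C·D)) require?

(A·B): 6×6 by 6×5 → 6×5, cost 6·6·5 = 180
(C·D): 5×19 by 19×2 → 5×2, cost 5·19·2 = 190
((A·B)·(C·D)): 6×5 by 5×2 → 6×2, cost 6·5·2 = 60; cumulative 430
Total: 430 scalar multiplications.

430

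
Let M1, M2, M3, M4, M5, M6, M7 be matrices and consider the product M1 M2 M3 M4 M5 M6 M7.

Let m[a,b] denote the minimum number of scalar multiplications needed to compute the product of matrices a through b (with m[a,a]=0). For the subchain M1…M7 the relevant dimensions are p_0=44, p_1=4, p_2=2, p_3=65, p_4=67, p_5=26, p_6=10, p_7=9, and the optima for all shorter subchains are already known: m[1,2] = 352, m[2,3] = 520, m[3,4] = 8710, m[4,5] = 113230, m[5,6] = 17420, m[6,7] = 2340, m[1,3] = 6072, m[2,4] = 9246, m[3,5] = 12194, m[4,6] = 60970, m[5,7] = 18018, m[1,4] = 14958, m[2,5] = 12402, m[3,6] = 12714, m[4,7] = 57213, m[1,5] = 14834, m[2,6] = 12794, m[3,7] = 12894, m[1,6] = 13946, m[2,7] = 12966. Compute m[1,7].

14038

m[1,7] = min over k∈[1,6] of m[1,k]+m[k+1,7]+p_{0}·p_k·p_{7}.
k=1: 0 + 12966 + 44·4·9 = 14550; k=2: 352 + 12894 + 44·2·9 = 14038; k=3: 6072 + 57213 + 44·65·9 = 89025; k=4: 14958 + 18018 + 44·67·9 = 59508; k=5: 14834 + 2340 + 44·26·9 = 27470; k=6: 13946 + 0 + 44·10·9 = 17906.
Minimum: 14038 at k=2.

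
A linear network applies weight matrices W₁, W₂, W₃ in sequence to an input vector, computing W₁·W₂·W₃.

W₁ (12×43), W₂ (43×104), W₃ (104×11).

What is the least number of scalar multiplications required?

54868

Order (W₁·(W₂·W₃)): (W₂·W₃): 43×104 by 104×11 → 43×11, cost 43·104·11 = 49192; (W₁·(W₂·W₃)): 12×43 by 43×11 → 12×11, cost 12·43·11 = 5676; cumulative 54868. Total 54868.
Order ((W₁·W₂)·W₃): (W₁·W₂): 12×43 by 43×104 → 12×104, cost 12·43·104 = 53664; ((W₁·W₂)·W₃): 12×104 by 104×11 → 12×11, cost 12·104·11 = 13728; cumulative 67392. Total 67392.
Minimum: 54868.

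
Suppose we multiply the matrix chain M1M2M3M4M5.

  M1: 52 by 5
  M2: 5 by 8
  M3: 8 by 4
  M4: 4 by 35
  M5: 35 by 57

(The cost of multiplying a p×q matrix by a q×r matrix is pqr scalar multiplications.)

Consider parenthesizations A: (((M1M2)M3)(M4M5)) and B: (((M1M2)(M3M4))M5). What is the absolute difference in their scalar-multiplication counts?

97920

Order A = (((M1M2)M3)(M4M5)): (M1M2): 52×5 by 5×8 → 52×8, cost 52·5·8 = 2080; ((M1M2)M3): 52×8 by 8×4 → 52×4, cost 52·8·4 = 1664; cumulative 3744; (M4M5): 4×35 by 35×57 → 4×57, cost 4·35·57 = 7980; (((M1M2)M3)(M4M5)): 52×4 by 4×57 → 52×57, cost 52·4·57 = 11856; cumulative 23580. Total 23580.
Order B = (((M1M2)(M3M4))M5): (M1M2): 52×5 by 5×8 → 52×8, cost 52·5·8 = 2080; (M3M4): 8×4 by 4×35 → 8×35, cost 8·4·35 = 1120; ((M1M2)(M3M4)): 52×8 by 8×35 → 52×35, cost 52·8·35 = 14560; cumulative 17760; (((M1M2)(M3M4))M5): 52×35 by 35×57 → 52×57, cost 52·35·57 = 103740; cumulative 121500. Total 121500.
Difference: |23580 − 121500| = 97920.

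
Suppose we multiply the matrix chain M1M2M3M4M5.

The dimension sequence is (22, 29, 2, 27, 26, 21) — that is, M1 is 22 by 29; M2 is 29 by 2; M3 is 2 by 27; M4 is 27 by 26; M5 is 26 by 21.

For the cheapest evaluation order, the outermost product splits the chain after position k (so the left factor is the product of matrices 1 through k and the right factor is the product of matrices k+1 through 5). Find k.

Adjacent pairs: M1M2 = 22·29·2 = 1276; M2M3 = 29·2·27 = 1566; M3M4 = 2·27·26 = 1404; M4M5 = 27·26·21 = 14742.
Length 3: M1..M3: k=1: 0+1566+22·29·27=18792; k=2: 1276+0+22·2·27=2464 → min 2464 | M2..M4: k=2: 0+1404+29·2·26=2912; k=3: 1566+0+29·27·26=21924 → min 2912 | M3..M5: k=3: 0+14742+2·27·21=15876; k=4: 1404+0+2·26·21=2496 → min 2496.
Length 4: M1..M4: k=1: 0+2912+22·29·26=19500; k=2: 1276+1404+22·2·26=3824; k=3: 2464+0+22·27·26=17908 → min 3824 | M2..M5: k=2: 0+2496+29·2·21=3714; k=3: 1566+14742+29·27·21=32751; k=4: 2912+0+29·26·21=18746 → min 3714.
Top-level splits: k=1: (M1..M1)·(M2..M5) → 0+3714+22·29·21 = 17112; k=2: (M1..M2)·(M3..M5) → 1276+2496+22·2·21 = 4696; k=3: (M1..M3)·(M4..M5) → 2464+14742+22·27·21 = 29680; k=4: (M1..M4)·(M5..M5) → 3824+0+22·26·21 = 15836.
Best split is after M2, i.e. k = 2.

2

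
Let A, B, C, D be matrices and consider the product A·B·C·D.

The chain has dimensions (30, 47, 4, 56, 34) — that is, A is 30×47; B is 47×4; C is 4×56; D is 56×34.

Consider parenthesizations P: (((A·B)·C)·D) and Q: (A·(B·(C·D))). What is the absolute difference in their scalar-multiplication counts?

Order P = (((A·B)·C)·D): (A·B): 30×47 by 47×4 → 30×4, cost 30·47·4 = 5640; ((A·B)·C): 30×4 by 4×56 → 30×56, cost 30·4·56 = 6720; cumulative 12360; (((A·B)·C)·D): 30×56 by 56×34 → 30×34, cost 30·56·34 = 57120; cumulative 69480. Total 69480.
Order Q = (A·(B·(C·D))): (C·D): 4×56 by 56×34 → 4×34, cost 4·56·34 = 7616; (B·(C·D)): 47×4 by 4×34 → 47×34, cost 47·4·34 = 6392; cumulative 14008; (A·(B·(C·D))): 30×47 by 47×34 → 30×34, cost 30·47·34 = 47940; cumulative 61948. Total 61948.
Difference: |69480 − 61948| = 7532.

7532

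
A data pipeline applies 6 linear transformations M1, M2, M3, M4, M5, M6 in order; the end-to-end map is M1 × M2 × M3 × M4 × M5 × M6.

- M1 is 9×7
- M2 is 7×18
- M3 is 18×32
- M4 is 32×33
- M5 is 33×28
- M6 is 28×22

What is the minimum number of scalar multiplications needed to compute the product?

23590

Adjacent pairs: M1M2 = 9·7·18 = 1134; M2M3 = 7·18·32 = 4032; M3M4 = 18·32·33 = 19008; M4M5 = 32·33·28 = 29568; M5M6 = 33·28·22 = 20328.
Length 3: M1..M3: k=1: 0+4032+9·7·32=6048; k=2: 1134+0+9·18·32=6318 → min 6048 | M2..M4: k=2: 0+19008+7·18·33=23166; k=3: 4032+0+7·32·33=11424 → min 11424 | M3..M5: k=3: 0+29568+18·32·28=45696; k=4: 19008+0+18·33·28=35640 → min 35640 | M4..M6: k=4: 0+20328+32·33·22=43560; k=5: 29568+0+32·28·22=49280 → min 43560.
Length 4: M1..M4: k=1: 0+11424+9·7·33=13503; k=2: 1134+19008+9·18·33=25488; k=3: 6048+0+9·32·33=15552 → min 13503 | M2..M5: k=2: 0+35640+7·18·28=39168; k=3: 4032+29568+7·32·28=39872; k=4: 11424+0+7·33·28=17892 → min 17892 | M3..M6: k=3: 0+43560+18·32·22=56232; k=4: 19008+20328+18·33·22=52404; k=5: 35640+0+18·28·22=46728 → min 46728.
Length 5: M1..M5: k=1: 0+17892+9·7·28=19656; k=2: 1134+35640+9·18·28=41310; k=3: 6048+29568+9·32·28=43680; k=4: 13503+0+9·33·28=21819 → min 19656 | M2..M6: k=2: 0+46728+7·18·22=49500; k=3: 4032+43560+7·32·22=52520; k=4: 11424+20328+7·33·22=36834; k=5: 17892+0+7·28·22=22204 → min 22204.
Length 6: M1..M6: k=1: 0+22204+9·7·22=23590; k=2: 1134+46728+9·18·22=51426; k=3: 6048+43560+9·32·22=55944; k=4: 13503+20328+9·33·22=40365; k=5: 19656+0+9·28·22=25200 → min 23590.
Optimal order: (M1 × ((((M2 × M3) × M4) × M5) × M6)) with cost 23590.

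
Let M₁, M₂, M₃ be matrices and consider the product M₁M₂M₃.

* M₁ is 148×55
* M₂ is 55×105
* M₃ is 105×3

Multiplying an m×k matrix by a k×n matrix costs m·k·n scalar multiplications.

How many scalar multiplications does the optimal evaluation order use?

Order (M₁(M₂M₃)): (M₂M₃): 55×105 by 105×3 → 55×3, cost 55·105·3 = 17325; (M₁(M₂M₃)): 148×55 by 55×3 → 148×3, cost 148·55·3 = 24420; cumulative 41745. Total 41745.
Order ((M₁M₂)M₃): (M₁M₂): 148×55 by 55×105 → 148×105, cost 148·55·105 = 854700; ((M₁M₂)M₃): 148×105 by 105×3 → 148×3, cost 148·105·3 = 46620; cumulative 901320. Total 901320.
Minimum: 41745.

41745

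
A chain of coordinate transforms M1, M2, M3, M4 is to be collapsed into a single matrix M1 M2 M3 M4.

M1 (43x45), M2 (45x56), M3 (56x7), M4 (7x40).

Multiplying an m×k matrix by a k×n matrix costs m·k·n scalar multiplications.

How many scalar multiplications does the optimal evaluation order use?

43225

Adjacent pairs: M1M2 = 43·45·56 = 108360; M2M3 = 45·56·7 = 17640; M3M4 = 56·7·40 = 15680.
Length 3: M1..M3: k=1: 0+17640+43·45·7=31185; k=2: 108360+0+43·56·7=125216 → min 31185 | M2..M4: k=2: 0+15680+45·56·40=116480; k=3: 17640+0+45·7·40=30240 → min 30240.
Length 4: M1..M4: k=1: 0+30240+43·45·40=107640; k=2: 108360+15680+43·56·40=220360; k=3: 31185+0+43·7·40=43225 → min 43225.
Optimal order: ((M1 (M2 M3)) M4) with cost 43225.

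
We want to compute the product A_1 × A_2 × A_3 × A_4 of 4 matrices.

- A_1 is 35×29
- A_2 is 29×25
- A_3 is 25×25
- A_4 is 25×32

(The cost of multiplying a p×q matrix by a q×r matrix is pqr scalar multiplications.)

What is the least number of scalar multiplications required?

Adjacent pairs: A_1A_2 = 35·29·25 = 25375; A_2A_3 = 29·25·25 = 18125; A_3A_4 = 25·25·32 = 20000.
Length 3: A_1..A_3: k=1: 0+18125+35·29·25=43500; k=2: 25375+0+35·25·25=47250 → min 43500 | A_2..A_4: k=2: 0+20000+29·25·32=43200; k=3: 18125+0+29·25·32=41325 → min 41325.
Length 4: A_1..A_4: k=1: 0+41325+35·29·32=73805; k=2: 25375+20000+35·25·32=73375; k=3: 43500+0+35·25·32=71500 → min 71500.
Optimal order: ((A_1 × (A_2 × A_3)) × A_4) with cost 71500.

71500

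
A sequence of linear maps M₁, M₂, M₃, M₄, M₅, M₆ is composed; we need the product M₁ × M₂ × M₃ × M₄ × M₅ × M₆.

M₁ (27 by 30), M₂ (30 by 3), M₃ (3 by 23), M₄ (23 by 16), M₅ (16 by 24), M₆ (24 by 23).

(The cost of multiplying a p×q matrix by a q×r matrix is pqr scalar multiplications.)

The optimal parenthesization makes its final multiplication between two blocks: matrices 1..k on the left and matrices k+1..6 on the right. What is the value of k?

Adjacent pairs: M₁M₂ = 27·30·3 = 2430; M₂M₃ = 30·3·23 = 2070; M₃M₄ = 3·23·16 = 1104; M₄M₅ = 23·16·24 = 8832; M₅M₆ = 16·24·23 = 8832.
Length 3: M₁..M₃: k=1: 0+2070+27·30·23=20700; k=2: 2430+0+27·3·23=4293 → min 4293 | M₂..M₄: k=2: 0+1104+30·3·16=2544; k=3: 2070+0+30·23·16=13110 → min 2544 | M₃..M₅: k=3: 0+8832+3·23·24=10488; k=4: 1104+0+3·16·24=2256 → min 2256 | M₄..M₆: k=4: 0+8832+23·16·23=17296; k=5: 8832+0+23·24·23=21528 → min 17296.
Length 4: M₁..M₄: k=1: 0+2544+27·30·16=15504; k=2: 2430+1104+27·3·16=4830; k=3: 4293+0+27·23·16=14229 → min 4830 | M₂..M₅: k=2: 0+2256+30·3·24=4416; k=3: 2070+8832+30·23·24=27462; k=4: 2544+0+30·16·24=14064 → min 4416 | M₃..M₆: k=3: 0+17296+3·23·23=18883; k=4: 1104+8832+3·16·23=11040; k=5: 2256+0+3·24·23=3912 → min 3912.
Length 5: M₁..M₅: k=1: 0+4416+27·30·24=23856; k=2: 2430+2256+27·3·24=6630; k=3: 4293+8832+27·23·24=28029; k=4: 4830+0+27·16·24=15198 → min 6630 | M₂..M₆: k=2: 0+3912+30·3·23=5982; k=3: 2070+17296+30·23·23=35236; k=4: 2544+8832+30·16·23=22416; k=5: 4416+0+30·24·23=20976 → min 5982.
Top-level splits: k=1: (M₁..M₁)·(M₂..M₆) → 0+5982+27·30·23 = 24612; k=2: (M₁..M₂)·(M₃..M₆) → 2430+3912+27·3·23 = 8205; k=3: (M₁..M₃)·(M₄..M₆) → 4293+17296+27·23·23 = 35872; k=4: (M₁..M₄)·(M₅..M₆) → 4830+8832+27·16·23 = 23598; k=5: (M₁..M₅)·(M₆..M₆) → 6630+0+27·24·23 = 21534.
Best split is after M₂, i.e. k = 2.

2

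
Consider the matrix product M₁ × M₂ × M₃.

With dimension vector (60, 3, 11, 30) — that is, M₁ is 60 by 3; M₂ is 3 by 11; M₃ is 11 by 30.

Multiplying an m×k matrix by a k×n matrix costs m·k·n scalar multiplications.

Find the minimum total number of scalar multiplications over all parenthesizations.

Order (M₁ × (M₂ × M₃)): (M₂ × M₃): 3×11 by 11×30 → 3×30, cost 3·11·30 = 990; (M₁ × (M₂ × M₃)): 60×3 by 3×30 → 60×30, cost 60·3·30 = 5400; cumulative 6390. Total 6390.
Order ((M₁ × M₂) × M₃): (M₁ × M₂): 60×3 by 3×11 → 60×11, cost 60·3·11 = 1980; ((M₁ × M₂) × M₃): 60×11 by 11×30 → 60×30, cost 60·11·30 = 19800; cumulative 21780. Total 21780.
Minimum: 6390.

6390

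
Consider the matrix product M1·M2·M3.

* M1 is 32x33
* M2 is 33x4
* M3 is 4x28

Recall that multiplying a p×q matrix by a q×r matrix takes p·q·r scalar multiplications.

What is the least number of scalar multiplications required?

Order (M1·(M2·M3)): (M2·M3): 33×4 by 4×28 → 33×28, cost 33·4·28 = 3696; (M1·(M2·M3)): 32×33 by 33×28 → 32×28, cost 32·33·28 = 29568; cumulative 33264. Total 33264.
Order ((M1·M2)·M3): (M1·M2): 32×33 by 33×4 → 32×4, cost 32·33·4 = 4224; ((M1·M2)·M3): 32×4 by 4×28 → 32×28, cost 32·4·28 = 3584; cumulative 7808. Total 7808.
Minimum: 7808.

7808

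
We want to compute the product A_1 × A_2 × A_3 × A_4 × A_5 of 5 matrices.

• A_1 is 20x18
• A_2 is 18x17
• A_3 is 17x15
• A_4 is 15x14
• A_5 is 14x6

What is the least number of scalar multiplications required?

Adjacent pairs: A_1A_2 = 20·18·17 = 6120; A_2A_3 = 18·17·15 = 4590; A_3A_4 = 17·15·14 = 3570; A_4A_5 = 15·14·6 = 1260.
Length 3: A_1..A_3: k=1: 0+4590+20·18·15=9990; k=2: 6120+0+20·17·15=11220 → min 9990 | A_2..A_4: k=2: 0+3570+18·17·14=7854; k=3: 4590+0+18·15·14=8370 → min 7854 | A_3..A_5: k=3: 0+1260+17·15·6=2790; k=4: 3570+0+17·14·6=4998 → min 2790.
Length 4: A_1..A_4: k=1: 0+7854+20·18·14=12894; k=2: 6120+3570+20·17·14=14450; k=3: 9990+0+20·15·14=14190 → min 12894 | A_2..A_5: k=2: 0+2790+18·17·6=4626; k=3: 4590+1260+18·15·6=7470; k=4: 7854+0+18·14·6=9366 → min 4626.
Length 5: A_1..A_5: k=1: 0+4626+20·18·6=6786; k=2: 6120+2790+20·17·6=10950; k=3: 9990+1260+20·15·6=13050; k=4: 12894+0+20·14·6=14574 → min 6786.
Optimal order: (A_1 × (A_2 × (A_3 × (A_4 × A_5)))) with cost 6786.

6786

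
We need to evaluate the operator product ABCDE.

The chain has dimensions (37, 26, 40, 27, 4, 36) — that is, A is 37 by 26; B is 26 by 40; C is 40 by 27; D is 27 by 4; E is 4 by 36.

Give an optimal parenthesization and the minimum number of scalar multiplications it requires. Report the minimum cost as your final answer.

Adjacent pairs: AB = 37·26·40 = 38480; BC = 26·40·27 = 28080; CD = 40·27·4 = 4320; DE = 27·4·36 = 3888.
Length 3: A..C: k=1: 0+28080+37·26·27=54054; k=2: 38480+0+37·40·27=78440 → min 54054 | B..D: k=2: 0+4320+26·40·4=8480; k=3: 28080+0+26·27·4=30888 → min 8480 | C..E: k=3: 0+3888+40·27·36=42768; k=4: 4320+0+40·4·36=10080 → min 10080.
Length 4: A..D: k=1: 0+8480+37·26·4=12328; k=2: 38480+4320+37·40·4=48720; k=3: 54054+0+37·27·4=58050 → min 12328 | B..E: k=2: 0+10080+26·40·36=47520; k=3: 28080+3888+26·27·36=57240; k=4: 8480+0+26·4·36=12224 → min 12224.
Length 5: A..E: k=1: 0+12224+37·26·36=46856; k=2: 38480+10080+37·40·36=101840; k=3: 54054+3888+37·27·36=93906; k=4: 12328+0+37·4·36=17656 → min 17656.
Optimal parenthesization: ((A(B(CD)))E) with cost 17656.

17656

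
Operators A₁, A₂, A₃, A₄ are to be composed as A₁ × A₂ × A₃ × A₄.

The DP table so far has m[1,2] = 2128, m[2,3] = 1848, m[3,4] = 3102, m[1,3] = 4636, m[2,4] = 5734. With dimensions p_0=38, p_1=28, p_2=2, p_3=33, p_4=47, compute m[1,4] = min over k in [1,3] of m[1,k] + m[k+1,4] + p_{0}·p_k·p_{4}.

m[1,4] = min over k∈[1,3] of m[1,k]+m[k+1,4]+p_{0}·p_k·p_{4}.
k=1: 0 + 5734 + 38·28·47 = 55742; k=2: 2128 + 3102 + 38·2·47 = 8802; k=3: 4636 + 0 + 38·33·47 = 63574.
Minimum: 8802 at k=2.

8802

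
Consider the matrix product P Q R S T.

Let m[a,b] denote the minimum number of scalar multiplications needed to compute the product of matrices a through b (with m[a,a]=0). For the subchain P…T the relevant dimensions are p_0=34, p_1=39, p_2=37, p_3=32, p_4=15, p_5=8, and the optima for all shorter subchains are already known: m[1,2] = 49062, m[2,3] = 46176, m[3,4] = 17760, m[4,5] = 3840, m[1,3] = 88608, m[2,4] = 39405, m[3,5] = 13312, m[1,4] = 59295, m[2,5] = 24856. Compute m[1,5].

35464

m[1,5] = min over k∈[1,4] of m[1,k]+m[k+1,5]+p_{0}·p_k·p_{5}.
k=1: 0 + 24856 + 34·39·8 = 35464; k=2: 49062 + 13312 + 34·37·8 = 72438; k=3: 88608 + 3840 + 34·32·8 = 101152; k=4: 59295 + 0 + 34·15·8 = 63375.
Minimum: 35464 at k=1.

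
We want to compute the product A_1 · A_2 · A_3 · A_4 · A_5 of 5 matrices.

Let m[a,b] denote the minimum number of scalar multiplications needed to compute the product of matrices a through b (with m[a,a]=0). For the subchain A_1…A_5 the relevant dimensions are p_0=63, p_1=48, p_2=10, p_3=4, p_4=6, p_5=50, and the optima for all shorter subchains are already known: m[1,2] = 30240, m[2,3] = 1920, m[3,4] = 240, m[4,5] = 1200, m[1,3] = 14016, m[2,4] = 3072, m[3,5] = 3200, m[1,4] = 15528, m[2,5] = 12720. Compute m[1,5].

27816

m[1,5] = min over k∈[1,4] of m[1,k]+m[k+1,5]+p_{0}·p_k·p_{5}.
k=1: 0 + 12720 + 63·48·50 = 163920; k=2: 30240 + 3200 + 63·10·50 = 64940; k=3: 14016 + 1200 + 63·4·50 = 27816; k=4: 15528 + 0 + 63·6·50 = 34428.
Minimum: 27816 at k=3.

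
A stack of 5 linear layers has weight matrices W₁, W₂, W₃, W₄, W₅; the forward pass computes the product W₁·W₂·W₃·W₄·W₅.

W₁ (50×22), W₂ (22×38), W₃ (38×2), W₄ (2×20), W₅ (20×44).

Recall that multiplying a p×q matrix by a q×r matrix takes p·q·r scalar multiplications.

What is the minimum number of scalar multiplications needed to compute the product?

Adjacent pairs: W₁W₂ = 50·22·38 = 41800; W₂W₃ = 22·38·2 = 1672; W₃W₄ = 38·2·20 = 1520; W₄W₅ = 2·20·44 = 1760.
Length 3: W₁..W₃: k=1: 0+1672+50·22·2=3872; k=2: 41800+0+50·38·2=45600 → min 3872 | W₂..W₄: k=2: 0+1520+22·38·20=18240; k=3: 1672+0+22·2·20=2552 → min 2552 | W₃..W₅: k=3: 0+1760+38·2·44=5104; k=4: 1520+0+38·20·44=34960 → min 5104.
Length 4: W₁..W₄: k=1: 0+2552+50·22·20=24552; k=2: 41800+1520+50·38·20=81320; k=3: 3872+0+50·2·20=5872 → min 5872 | W₂..W₅: k=2: 0+5104+22·38·44=41888; k=3: 1672+1760+22·2·44=5368; k=4: 2552+0+22·20·44=21912 → min 5368.
Length 5: W₁..W₅: k=1: 0+5368+50·22·44=53768; k=2: 41800+5104+50·38·44=130504; k=3: 3872+1760+50·2·44=10032; k=4: 5872+0+50·20·44=49872 → min 10032.
Optimal order: ((W₁·(W₂·W₃))·(W₄·W₅)) with cost 10032.

10032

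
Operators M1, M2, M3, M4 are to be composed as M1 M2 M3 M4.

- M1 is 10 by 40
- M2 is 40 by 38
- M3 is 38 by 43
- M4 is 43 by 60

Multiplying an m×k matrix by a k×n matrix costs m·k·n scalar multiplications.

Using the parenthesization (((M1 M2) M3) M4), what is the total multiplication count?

57340

(M1 M2): 10×40 by 40×38 → 10×38, cost 10·40·38 = 15200
((M1 M2) M3): 10×38 by 38×43 → 10×43, cost 10·38·43 = 16340; cumulative 31540
(((M1 M2) M3) M4): 10×43 by 43×60 → 10×60, cost 10·43·60 = 25800; cumulative 57340
Total: 57340 scalar multiplications.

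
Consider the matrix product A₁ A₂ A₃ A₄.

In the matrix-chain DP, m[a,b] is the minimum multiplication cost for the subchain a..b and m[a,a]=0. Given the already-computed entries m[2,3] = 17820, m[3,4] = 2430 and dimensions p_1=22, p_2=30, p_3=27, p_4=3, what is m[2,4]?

4410

m[2,4] = min over k∈[2,3] of m[2,k]+m[k+1,4]+p_{1}·p_k·p_{4}.
k=2: 0 + 2430 + 22·30·3 = 4410; k=3: 17820 + 0 + 22·27·3 = 19602.
Minimum: 4410 at k=2.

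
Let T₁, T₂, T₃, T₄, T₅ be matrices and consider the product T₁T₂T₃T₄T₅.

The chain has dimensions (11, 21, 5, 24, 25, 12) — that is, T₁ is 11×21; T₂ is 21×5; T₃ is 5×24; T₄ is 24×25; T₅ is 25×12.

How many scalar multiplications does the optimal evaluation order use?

6315

Adjacent pairs: T₁T₂ = 11·21·5 = 1155; T₂T₃ = 21·5·24 = 2520; T₃T₄ = 5·24·25 = 3000; T₄T₅ = 24·25·12 = 7200.
Length 3: T₁..T₃: k=1: 0+2520+11·21·24=8064; k=2: 1155+0+11·5·24=2475 → min 2475 | T₂..T₄: k=2: 0+3000+21·5·25=5625; k=3: 2520+0+21·24·25=15120 → min 5625 | T₃..T₅: k=3: 0+7200+5·24·12=8640; k=4: 3000+0+5·25·12=4500 → min 4500.
Length 4: T₁..T₄: k=1: 0+5625+11·21·25=11400; k=2: 1155+3000+11·5·25=5530; k=3: 2475+0+11·24·25=9075 → min 5530 | T₂..T₅: k=2: 0+4500+21·5·12=5760; k=3: 2520+7200+21·24·12=15768; k=4: 5625+0+21·25·12=11925 → min 5760.
Length 5: T₁..T₅: k=1: 0+5760+11·21·12=8532; k=2: 1155+4500+11·5·12=6315; k=3: 2475+7200+11·24·12=12843; k=4: 5530+0+11·25·12=8830 → min 6315.
Optimal order: ((T₁T₂)((T₃T₄)T₅)) with cost 6315.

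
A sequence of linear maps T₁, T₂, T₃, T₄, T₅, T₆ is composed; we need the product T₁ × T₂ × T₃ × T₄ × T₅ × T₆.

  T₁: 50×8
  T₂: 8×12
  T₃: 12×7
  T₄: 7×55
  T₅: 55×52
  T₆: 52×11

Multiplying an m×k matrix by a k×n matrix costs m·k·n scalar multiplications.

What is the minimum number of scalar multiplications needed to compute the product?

29712

Adjacent pairs: T₁T₂ = 50·8·12 = 4800; T₂T₃ = 8·12·7 = 672; T₃T₄ = 12·7·55 = 4620; T₄T₅ = 7·55·52 = 20020; T₅T₆ = 55·52·11 = 31460.
Length 3: T₁..T₃: k=1: 0+672+50·8·7=3472; k=2: 4800+0+50·12·7=9000 → min 3472 | T₂..T₄: k=2: 0+4620+8·12·55=9900; k=3: 672+0+8·7·55=3752 → min 3752 | T₃..T₅: k=3: 0+20020+12·7·52=24388; k=4: 4620+0+12·55·52=38940 → min 24388 | T₄..T₆: k=4: 0+31460+7·55·11=35695; k=5: 20020+0+7·52·11=24024 → min 24024.
Length 4: T₁..T₄: k=1: 0+3752+50·8·55=25752; k=2: 4800+4620+50·12·55=42420; k=3: 3472+0+50·7·55=22722 → min 22722 | T₂..T₅: k=2: 0+24388+8·12·52=29380; k=3: 672+20020+8·7·52=23604; k=4: 3752+0+8·55·52=26632 → min 23604 | T₃..T₆: k=3: 0+24024+12·7·11=24948; k=4: 4620+31460+12·55·11=43340; k=5: 24388+0+12·52·11=31252 → min 24948.
Length 5: T₁..T₅: k=1: 0+23604+50·8·52=44404; k=2: 4800+24388+50·12·52=60388; k=3: 3472+20020+50·7·52=41692; k=4: 22722+0+50·55·52=165722 → min 41692 | T₂..T₆: k=2: 0+24948+8·12·11=26004; k=3: 672+24024+8·7·11=25312; k=4: 3752+31460+8·55·11=40052; k=5: 23604+0+8·52·11=28180 → min 25312.
Length 6: T₁..T₆: k=1: 0+25312+50·8·11=29712; k=2: 4800+24948+50·12·11=36348; k=3: 3472+24024+50·7·11=31346; k=4: 22722+31460+50·55·11=84432; k=5: 41692+0+50·52·11=70292 → min 29712.
Optimal order: (T₁ × ((T₂ × T₃) × ((T₄ × T₅) × T₆))) with cost 29712.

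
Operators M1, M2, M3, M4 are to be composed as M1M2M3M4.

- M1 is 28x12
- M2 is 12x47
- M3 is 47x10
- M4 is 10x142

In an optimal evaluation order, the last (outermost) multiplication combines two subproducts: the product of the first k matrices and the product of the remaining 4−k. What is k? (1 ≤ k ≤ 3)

3

Adjacent pairs: M1M2 = 28·12·47 = 15792; M2M3 = 12·47·10 = 5640; M3M4 = 47·10·142 = 66740.
Length 3: M1..M3: k=1: 0+5640+28·12·10=9000; k=2: 15792+0+28·47·10=28952 → min 9000 | M2..M4: k=2: 0+66740+12·47·142=146828; k=3: 5640+0+12·10·142=22680 → min 22680.
Top-level splits: k=1: (M1..M1)·(M2..M4) → 0+22680+28·12·142 = 70392; k=2: (M1..M2)·(M3..M4) → 15792+66740+28·47·142 = 269404; k=3: (M1..M3)·(M4..M4) → 9000+0+28·10·142 = 48760.
Best split is after M3, i.e. k = 3.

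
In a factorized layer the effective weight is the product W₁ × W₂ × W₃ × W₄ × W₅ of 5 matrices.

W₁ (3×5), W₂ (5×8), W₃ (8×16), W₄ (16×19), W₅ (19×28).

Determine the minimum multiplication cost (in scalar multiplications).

Adjacent pairs: W₁W₂ = 3·5·8 = 120; W₂W₃ = 5·8·16 = 640; W₃W₄ = 8·16·19 = 2432; W₄W₅ = 16·19·28 = 8512.
Length 3: W₁..W₃: k=1: 0+640+3·5·16=880; k=2: 120+0+3·8·16=504 → min 504 | W₂..W₄: k=2: 0+2432+5·8·19=3192; k=3: 640+0+5·16·19=2160 → min 2160 | W₃..W₅: k=3: 0+8512+8·16·28=12096; k=4: 2432+0+8·19·28=6688 → min 6688.
Length 4: W₁..W₄: k=1: 0+2160+3·5·19=2445; k=2: 120+2432+3·8·19=3008; k=3: 504+0+3·16·19=1416 → min 1416 | W₂..W₅: k=2: 0+6688+5·8·28=7808; k=3: 640+8512+5·16·28=11392; k=4: 2160+0+5·19·28=4820 → min 4820.
Length 5: W₁..W₅: k=1: 0+4820+3·5·28=5240; k=2: 120+6688+3·8·28=7480; k=3: 504+8512+3·16·28=10360; k=4: 1416+0+3·19·28=3012 → min 3012.
Optimal order: ((((W₁ × W₂) × W₃) × W₄) × W₅) with cost 3012.

3012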